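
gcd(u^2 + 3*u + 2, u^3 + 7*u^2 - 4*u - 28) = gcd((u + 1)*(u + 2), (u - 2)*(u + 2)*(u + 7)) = u + 2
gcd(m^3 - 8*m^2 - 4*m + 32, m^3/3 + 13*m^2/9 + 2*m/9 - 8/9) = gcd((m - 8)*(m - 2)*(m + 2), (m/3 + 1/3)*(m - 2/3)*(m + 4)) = 1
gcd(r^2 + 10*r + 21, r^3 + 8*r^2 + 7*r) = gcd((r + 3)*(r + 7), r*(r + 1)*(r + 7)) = r + 7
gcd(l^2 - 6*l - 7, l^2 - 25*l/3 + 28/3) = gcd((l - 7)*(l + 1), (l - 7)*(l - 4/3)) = l - 7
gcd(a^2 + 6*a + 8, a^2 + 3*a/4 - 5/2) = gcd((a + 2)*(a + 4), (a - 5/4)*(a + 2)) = a + 2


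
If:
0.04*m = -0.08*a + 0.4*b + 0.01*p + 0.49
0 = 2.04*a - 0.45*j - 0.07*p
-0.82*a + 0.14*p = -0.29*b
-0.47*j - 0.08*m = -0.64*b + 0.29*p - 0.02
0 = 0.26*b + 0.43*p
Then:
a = -0.47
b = -1.88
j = -2.31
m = -5.34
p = 1.14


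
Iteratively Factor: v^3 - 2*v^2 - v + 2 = (v - 1)*(v^2 - v - 2) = (v - 1)*(v + 1)*(v - 2)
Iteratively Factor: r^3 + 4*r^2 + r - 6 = (r + 3)*(r^2 + r - 2) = (r + 2)*(r + 3)*(r - 1)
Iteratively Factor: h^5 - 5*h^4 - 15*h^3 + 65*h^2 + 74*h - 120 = (h - 5)*(h^4 - 15*h^2 - 10*h + 24) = (h - 5)*(h + 2)*(h^3 - 2*h^2 - 11*h + 12) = (h - 5)*(h + 2)*(h + 3)*(h^2 - 5*h + 4) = (h - 5)*(h - 4)*(h + 2)*(h + 3)*(h - 1)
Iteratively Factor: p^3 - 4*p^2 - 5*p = (p + 1)*(p^2 - 5*p) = (p - 5)*(p + 1)*(p)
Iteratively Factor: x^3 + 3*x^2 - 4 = (x + 2)*(x^2 + x - 2) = (x + 2)^2*(x - 1)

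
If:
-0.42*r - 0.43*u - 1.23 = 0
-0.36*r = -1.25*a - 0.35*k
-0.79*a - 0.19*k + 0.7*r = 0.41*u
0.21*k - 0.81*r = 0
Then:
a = 0.94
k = -4.55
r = -1.18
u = -1.71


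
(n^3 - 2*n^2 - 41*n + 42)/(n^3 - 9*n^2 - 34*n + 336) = (n - 1)/(n - 8)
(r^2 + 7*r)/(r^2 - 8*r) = (r + 7)/(r - 8)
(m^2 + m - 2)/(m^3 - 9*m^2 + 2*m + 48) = (m - 1)/(m^2 - 11*m + 24)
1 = 1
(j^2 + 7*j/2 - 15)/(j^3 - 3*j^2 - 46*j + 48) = (j - 5/2)/(j^2 - 9*j + 8)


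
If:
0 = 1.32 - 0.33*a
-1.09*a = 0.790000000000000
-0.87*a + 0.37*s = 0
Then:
No Solution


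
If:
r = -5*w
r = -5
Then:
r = -5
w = 1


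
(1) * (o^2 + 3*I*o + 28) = o^2 + 3*I*o + 28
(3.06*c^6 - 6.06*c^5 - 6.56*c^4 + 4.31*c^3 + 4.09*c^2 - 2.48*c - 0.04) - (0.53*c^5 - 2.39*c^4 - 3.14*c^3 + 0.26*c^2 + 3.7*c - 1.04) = 3.06*c^6 - 6.59*c^5 - 4.17*c^4 + 7.45*c^3 + 3.83*c^2 - 6.18*c + 1.0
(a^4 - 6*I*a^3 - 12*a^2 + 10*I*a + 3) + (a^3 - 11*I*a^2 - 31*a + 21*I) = a^4 + a^3 - 6*I*a^3 - 12*a^2 - 11*I*a^2 - 31*a + 10*I*a + 3 + 21*I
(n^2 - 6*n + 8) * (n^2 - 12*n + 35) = n^4 - 18*n^3 + 115*n^2 - 306*n + 280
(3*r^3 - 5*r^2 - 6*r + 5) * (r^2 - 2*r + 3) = 3*r^5 - 11*r^4 + 13*r^3 + 2*r^2 - 28*r + 15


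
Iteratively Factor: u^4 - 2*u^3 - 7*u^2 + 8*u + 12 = (u + 1)*(u^3 - 3*u^2 - 4*u + 12) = (u - 3)*(u + 1)*(u^2 - 4) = (u - 3)*(u - 2)*(u + 1)*(u + 2)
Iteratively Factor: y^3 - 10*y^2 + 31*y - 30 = (y - 2)*(y^2 - 8*y + 15) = (y - 5)*(y - 2)*(y - 3)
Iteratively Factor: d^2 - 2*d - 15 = (d - 5)*(d + 3)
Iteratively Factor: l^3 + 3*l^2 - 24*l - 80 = (l - 5)*(l^2 + 8*l + 16) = (l - 5)*(l + 4)*(l + 4)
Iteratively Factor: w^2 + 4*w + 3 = (w + 1)*(w + 3)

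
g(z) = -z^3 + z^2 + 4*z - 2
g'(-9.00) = -257.00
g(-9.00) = 772.00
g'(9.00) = -221.00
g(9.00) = -614.00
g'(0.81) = 3.65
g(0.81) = 1.36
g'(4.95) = -59.61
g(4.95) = -78.98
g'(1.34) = 1.29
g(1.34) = 2.75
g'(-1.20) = -2.72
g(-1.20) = -3.63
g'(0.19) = 4.27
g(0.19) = -1.21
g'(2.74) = -13.04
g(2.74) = -4.10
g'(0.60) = 4.12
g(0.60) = 0.54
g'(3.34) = -22.79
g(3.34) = -14.74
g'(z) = -3*z^2 + 2*z + 4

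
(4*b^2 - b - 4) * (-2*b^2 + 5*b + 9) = -8*b^4 + 22*b^3 + 39*b^2 - 29*b - 36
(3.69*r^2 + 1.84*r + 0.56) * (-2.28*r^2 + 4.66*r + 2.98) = -8.4132*r^4 + 13.0002*r^3 + 18.2938*r^2 + 8.0928*r + 1.6688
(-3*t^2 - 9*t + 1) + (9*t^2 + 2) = 6*t^2 - 9*t + 3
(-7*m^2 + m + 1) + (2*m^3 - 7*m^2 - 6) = 2*m^3 - 14*m^2 + m - 5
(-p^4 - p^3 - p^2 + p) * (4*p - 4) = -4*p^5 + 8*p^2 - 4*p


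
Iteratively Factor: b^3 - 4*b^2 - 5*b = (b - 5)*(b^2 + b) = b*(b - 5)*(b + 1)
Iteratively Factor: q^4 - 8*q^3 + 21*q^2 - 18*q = (q)*(q^3 - 8*q^2 + 21*q - 18) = q*(q - 2)*(q^2 - 6*q + 9) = q*(q - 3)*(q - 2)*(q - 3)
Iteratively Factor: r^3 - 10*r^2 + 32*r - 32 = (r - 2)*(r^2 - 8*r + 16) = (r - 4)*(r - 2)*(r - 4)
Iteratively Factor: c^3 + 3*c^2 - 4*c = (c - 1)*(c^2 + 4*c) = (c - 1)*(c + 4)*(c)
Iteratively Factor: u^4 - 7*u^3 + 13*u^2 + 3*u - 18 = (u - 3)*(u^3 - 4*u^2 + u + 6) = (u - 3)*(u + 1)*(u^2 - 5*u + 6) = (u - 3)^2*(u + 1)*(u - 2)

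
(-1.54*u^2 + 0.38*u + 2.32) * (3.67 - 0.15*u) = 0.231*u^3 - 5.7088*u^2 + 1.0466*u + 8.5144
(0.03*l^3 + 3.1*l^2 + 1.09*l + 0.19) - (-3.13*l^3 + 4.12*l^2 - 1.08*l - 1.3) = 3.16*l^3 - 1.02*l^2 + 2.17*l + 1.49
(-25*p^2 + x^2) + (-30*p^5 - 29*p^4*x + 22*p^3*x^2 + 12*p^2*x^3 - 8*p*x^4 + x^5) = -30*p^5 - 29*p^4*x + 22*p^3*x^2 + 12*p^2*x^3 - 25*p^2 - 8*p*x^4 + x^5 + x^2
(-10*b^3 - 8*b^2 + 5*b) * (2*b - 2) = -20*b^4 + 4*b^3 + 26*b^2 - 10*b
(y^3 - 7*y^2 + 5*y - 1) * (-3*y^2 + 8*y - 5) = -3*y^5 + 29*y^4 - 76*y^3 + 78*y^2 - 33*y + 5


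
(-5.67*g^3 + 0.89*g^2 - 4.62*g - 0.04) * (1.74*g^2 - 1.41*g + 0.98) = -9.8658*g^5 + 9.5433*g^4 - 14.8503*g^3 + 7.3168*g^2 - 4.4712*g - 0.0392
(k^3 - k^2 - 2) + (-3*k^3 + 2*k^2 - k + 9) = -2*k^3 + k^2 - k + 7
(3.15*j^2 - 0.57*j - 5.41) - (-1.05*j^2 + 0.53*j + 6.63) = 4.2*j^2 - 1.1*j - 12.04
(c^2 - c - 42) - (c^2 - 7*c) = 6*c - 42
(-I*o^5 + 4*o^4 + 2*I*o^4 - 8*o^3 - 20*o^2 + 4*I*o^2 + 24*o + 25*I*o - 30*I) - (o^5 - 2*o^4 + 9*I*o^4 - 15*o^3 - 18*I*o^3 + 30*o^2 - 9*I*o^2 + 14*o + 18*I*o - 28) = -o^5 - I*o^5 + 6*o^4 - 7*I*o^4 + 7*o^3 + 18*I*o^3 - 50*o^2 + 13*I*o^2 + 10*o + 7*I*o + 28 - 30*I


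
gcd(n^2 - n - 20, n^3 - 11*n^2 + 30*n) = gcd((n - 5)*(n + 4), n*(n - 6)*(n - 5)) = n - 5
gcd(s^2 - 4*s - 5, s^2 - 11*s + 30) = s - 5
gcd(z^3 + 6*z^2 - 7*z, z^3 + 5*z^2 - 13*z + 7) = z^2 + 6*z - 7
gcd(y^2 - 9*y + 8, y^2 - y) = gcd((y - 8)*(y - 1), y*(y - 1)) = y - 1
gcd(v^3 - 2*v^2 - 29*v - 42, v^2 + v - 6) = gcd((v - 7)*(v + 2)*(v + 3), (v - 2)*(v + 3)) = v + 3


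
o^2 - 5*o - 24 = (o - 8)*(o + 3)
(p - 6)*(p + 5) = p^2 - p - 30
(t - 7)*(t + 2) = t^2 - 5*t - 14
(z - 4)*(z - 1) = z^2 - 5*z + 4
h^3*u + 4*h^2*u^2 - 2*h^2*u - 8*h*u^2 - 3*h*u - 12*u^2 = (h - 3)*(h + 4*u)*(h*u + u)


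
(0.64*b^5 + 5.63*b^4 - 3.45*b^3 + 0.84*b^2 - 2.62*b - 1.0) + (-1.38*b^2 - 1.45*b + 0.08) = 0.64*b^5 + 5.63*b^4 - 3.45*b^3 - 0.54*b^2 - 4.07*b - 0.92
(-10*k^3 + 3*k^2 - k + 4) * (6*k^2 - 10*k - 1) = -60*k^5 + 118*k^4 - 26*k^3 + 31*k^2 - 39*k - 4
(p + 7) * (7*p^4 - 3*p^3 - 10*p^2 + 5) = 7*p^5 + 46*p^4 - 31*p^3 - 70*p^2 + 5*p + 35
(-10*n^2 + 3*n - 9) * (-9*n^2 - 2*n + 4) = 90*n^4 - 7*n^3 + 35*n^2 + 30*n - 36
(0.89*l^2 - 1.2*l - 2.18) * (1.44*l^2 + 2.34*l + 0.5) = 1.2816*l^4 + 0.3546*l^3 - 5.5022*l^2 - 5.7012*l - 1.09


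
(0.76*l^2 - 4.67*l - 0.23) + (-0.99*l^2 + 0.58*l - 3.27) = -0.23*l^2 - 4.09*l - 3.5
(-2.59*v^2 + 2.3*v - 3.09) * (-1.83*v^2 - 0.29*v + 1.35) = 4.7397*v^4 - 3.4579*v^3 + 1.4912*v^2 + 4.0011*v - 4.1715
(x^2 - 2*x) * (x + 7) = x^3 + 5*x^2 - 14*x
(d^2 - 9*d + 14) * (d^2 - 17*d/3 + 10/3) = d^4 - 44*d^3/3 + 205*d^2/3 - 328*d/3 + 140/3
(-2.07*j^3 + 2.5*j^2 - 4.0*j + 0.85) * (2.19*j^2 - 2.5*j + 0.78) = -4.5333*j^5 + 10.65*j^4 - 16.6246*j^3 + 13.8115*j^2 - 5.245*j + 0.663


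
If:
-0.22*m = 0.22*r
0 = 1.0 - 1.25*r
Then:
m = -0.80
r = 0.80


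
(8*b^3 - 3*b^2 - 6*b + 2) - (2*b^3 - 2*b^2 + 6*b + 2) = 6*b^3 - b^2 - 12*b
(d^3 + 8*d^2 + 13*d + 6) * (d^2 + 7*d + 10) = d^5 + 15*d^4 + 79*d^3 + 177*d^2 + 172*d + 60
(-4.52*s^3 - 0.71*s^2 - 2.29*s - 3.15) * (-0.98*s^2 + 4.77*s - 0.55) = 4.4296*s^5 - 20.8646*s^4 + 1.3435*s^3 - 7.4458*s^2 - 13.766*s + 1.7325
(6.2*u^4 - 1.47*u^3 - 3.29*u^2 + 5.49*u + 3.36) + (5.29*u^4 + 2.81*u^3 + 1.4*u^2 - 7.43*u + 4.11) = 11.49*u^4 + 1.34*u^3 - 1.89*u^2 - 1.94*u + 7.47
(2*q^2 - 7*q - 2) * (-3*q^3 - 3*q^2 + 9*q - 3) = -6*q^5 + 15*q^4 + 45*q^3 - 63*q^2 + 3*q + 6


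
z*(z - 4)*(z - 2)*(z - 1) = z^4 - 7*z^3 + 14*z^2 - 8*z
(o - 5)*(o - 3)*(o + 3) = o^3 - 5*o^2 - 9*o + 45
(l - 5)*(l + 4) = l^2 - l - 20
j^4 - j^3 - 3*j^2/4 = j^2*(j - 3/2)*(j + 1/2)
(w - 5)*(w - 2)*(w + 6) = w^3 - w^2 - 32*w + 60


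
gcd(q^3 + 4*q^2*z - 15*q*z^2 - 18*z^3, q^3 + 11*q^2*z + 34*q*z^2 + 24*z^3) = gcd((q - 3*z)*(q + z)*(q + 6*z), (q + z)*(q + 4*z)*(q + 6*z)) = q^2 + 7*q*z + 6*z^2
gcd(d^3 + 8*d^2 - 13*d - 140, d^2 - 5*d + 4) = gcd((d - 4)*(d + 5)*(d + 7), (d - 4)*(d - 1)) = d - 4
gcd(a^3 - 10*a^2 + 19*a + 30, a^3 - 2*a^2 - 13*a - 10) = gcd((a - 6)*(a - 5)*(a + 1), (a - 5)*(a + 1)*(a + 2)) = a^2 - 4*a - 5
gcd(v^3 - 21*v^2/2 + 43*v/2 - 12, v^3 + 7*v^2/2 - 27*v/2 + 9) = v^2 - 5*v/2 + 3/2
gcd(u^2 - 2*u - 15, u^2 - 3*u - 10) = u - 5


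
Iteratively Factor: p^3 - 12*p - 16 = (p + 2)*(p^2 - 2*p - 8) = (p + 2)^2*(p - 4)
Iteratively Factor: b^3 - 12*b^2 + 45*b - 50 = (b - 2)*(b^2 - 10*b + 25) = (b - 5)*(b - 2)*(b - 5)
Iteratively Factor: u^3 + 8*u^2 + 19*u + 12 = (u + 1)*(u^2 + 7*u + 12) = (u + 1)*(u + 3)*(u + 4)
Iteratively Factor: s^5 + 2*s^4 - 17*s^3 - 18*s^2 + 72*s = (s - 3)*(s^4 + 5*s^3 - 2*s^2 - 24*s) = s*(s - 3)*(s^3 + 5*s^2 - 2*s - 24) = s*(s - 3)*(s + 3)*(s^2 + 2*s - 8) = s*(s - 3)*(s - 2)*(s + 3)*(s + 4)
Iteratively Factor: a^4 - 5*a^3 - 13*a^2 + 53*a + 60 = (a + 3)*(a^3 - 8*a^2 + 11*a + 20) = (a - 5)*(a + 3)*(a^2 - 3*a - 4) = (a - 5)*(a - 4)*(a + 3)*(a + 1)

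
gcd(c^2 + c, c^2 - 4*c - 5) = c + 1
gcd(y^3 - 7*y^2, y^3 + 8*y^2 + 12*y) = y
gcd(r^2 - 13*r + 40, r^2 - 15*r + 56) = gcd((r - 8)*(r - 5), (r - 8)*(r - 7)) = r - 8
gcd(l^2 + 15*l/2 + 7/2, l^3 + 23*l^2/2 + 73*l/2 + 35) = l + 7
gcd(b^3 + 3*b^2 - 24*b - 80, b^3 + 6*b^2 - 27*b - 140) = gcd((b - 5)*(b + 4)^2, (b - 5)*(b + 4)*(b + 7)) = b^2 - b - 20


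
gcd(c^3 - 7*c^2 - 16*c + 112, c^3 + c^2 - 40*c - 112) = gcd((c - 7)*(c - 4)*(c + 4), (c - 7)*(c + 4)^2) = c^2 - 3*c - 28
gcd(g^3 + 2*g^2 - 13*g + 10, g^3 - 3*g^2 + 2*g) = g^2 - 3*g + 2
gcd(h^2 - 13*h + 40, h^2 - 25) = h - 5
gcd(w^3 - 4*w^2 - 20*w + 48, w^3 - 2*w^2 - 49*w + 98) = w - 2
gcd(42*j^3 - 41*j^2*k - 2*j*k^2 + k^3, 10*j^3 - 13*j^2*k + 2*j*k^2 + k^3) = j - k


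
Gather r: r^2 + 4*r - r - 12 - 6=r^2 + 3*r - 18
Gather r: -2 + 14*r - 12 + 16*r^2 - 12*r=16*r^2 + 2*r - 14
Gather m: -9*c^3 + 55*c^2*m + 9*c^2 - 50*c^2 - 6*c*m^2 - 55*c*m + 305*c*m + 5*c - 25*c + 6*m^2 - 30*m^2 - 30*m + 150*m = -9*c^3 - 41*c^2 - 20*c + m^2*(-6*c - 24) + m*(55*c^2 + 250*c + 120)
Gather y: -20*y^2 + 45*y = -20*y^2 + 45*y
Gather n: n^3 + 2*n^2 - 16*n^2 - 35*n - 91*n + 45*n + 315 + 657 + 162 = n^3 - 14*n^2 - 81*n + 1134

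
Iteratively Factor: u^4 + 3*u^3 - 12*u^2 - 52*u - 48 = (u + 3)*(u^3 - 12*u - 16) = (u + 2)*(u + 3)*(u^2 - 2*u - 8) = (u + 2)^2*(u + 3)*(u - 4)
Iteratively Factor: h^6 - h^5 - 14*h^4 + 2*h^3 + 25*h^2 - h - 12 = (h + 1)*(h^5 - 2*h^4 - 12*h^3 + 14*h^2 + 11*h - 12) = (h - 4)*(h + 1)*(h^4 + 2*h^3 - 4*h^2 - 2*h + 3) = (h - 4)*(h - 1)*(h + 1)*(h^3 + 3*h^2 - h - 3) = (h - 4)*(h - 1)*(h + 1)*(h + 3)*(h^2 - 1) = (h - 4)*(h - 1)^2*(h + 1)*(h + 3)*(h + 1)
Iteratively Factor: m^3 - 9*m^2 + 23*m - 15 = (m - 5)*(m^2 - 4*m + 3) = (m - 5)*(m - 1)*(m - 3)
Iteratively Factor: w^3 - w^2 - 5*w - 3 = (w + 1)*(w^2 - 2*w - 3) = (w - 3)*(w + 1)*(w + 1)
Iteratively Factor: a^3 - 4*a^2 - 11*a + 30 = (a - 2)*(a^2 - 2*a - 15) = (a - 5)*(a - 2)*(a + 3)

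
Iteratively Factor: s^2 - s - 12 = (s + 3)*(s - 4)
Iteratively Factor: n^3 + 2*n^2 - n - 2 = (n - 1)*(n^2 + 3*n + 2) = (n - 1)*(n + 1)*(n + 2)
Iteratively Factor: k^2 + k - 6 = (k + 3)*(k - 2)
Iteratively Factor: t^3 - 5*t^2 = (t)*(t^2 - 5*t) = t^2*(t - 5)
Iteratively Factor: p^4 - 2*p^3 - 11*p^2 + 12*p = (p - 4)*(p^3 + 2*p^2 - 3*p) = p*(p - 4)*(p^2 + 2*p - 3) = p*(p - 4)*(p - 1)*(p + 3)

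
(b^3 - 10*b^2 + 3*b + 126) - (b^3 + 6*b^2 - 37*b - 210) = -16*b^2 + 40*b + 336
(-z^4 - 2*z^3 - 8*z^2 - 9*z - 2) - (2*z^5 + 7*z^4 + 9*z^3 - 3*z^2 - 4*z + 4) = -2*z^5 - 8*z^4 - 11*z^3 - 5*z^2 - 5*z - 6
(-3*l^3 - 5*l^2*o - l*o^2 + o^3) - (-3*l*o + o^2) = -3*l^3 - 5*l^2*o - l*o^2 + 3*l*o + o^3 - o^2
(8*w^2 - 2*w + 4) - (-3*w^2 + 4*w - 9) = 11*w^2 - 6*w + 13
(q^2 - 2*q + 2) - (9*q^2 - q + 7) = -8*q^2 - q - 5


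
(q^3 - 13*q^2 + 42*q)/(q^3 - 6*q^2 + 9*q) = (q^2 - 13*q + 42)/(q^2 - 6*q + 9)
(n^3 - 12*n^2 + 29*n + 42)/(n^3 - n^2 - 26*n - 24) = (n - 7)/(n + 4)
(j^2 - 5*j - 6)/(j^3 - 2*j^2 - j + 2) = (j - 6)/(j^2 - 3*j + 2)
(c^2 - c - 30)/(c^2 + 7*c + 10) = (c - 6)/(c + 2)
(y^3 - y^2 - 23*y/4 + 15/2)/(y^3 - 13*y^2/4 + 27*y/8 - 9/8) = 2*(2*y^2 + y - 10)/(4*y^2 - 7*y + 3)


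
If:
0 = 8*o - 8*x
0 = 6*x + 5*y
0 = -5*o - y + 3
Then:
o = 15/19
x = 15/19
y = -18/19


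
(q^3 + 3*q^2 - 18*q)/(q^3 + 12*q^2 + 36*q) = (q - 3)/(q + 6)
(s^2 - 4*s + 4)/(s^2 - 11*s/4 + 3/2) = 4*(s - 2)/(4*s - 3)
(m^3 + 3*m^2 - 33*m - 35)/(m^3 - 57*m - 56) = (m - 5)/(m - 8)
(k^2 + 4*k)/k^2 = (k + 4)/k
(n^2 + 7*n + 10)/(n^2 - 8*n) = (n^2 + 7*n + 10)/(n*(n - 8))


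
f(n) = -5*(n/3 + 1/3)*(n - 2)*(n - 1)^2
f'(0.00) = -5.00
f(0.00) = 3.33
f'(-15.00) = 25920.00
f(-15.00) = -101546.67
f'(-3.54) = 490.52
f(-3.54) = -483.40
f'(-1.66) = 72.36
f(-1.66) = -28.49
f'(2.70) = -35.87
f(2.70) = -12.48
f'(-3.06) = 336.67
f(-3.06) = -286.36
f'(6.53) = -1243.45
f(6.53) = -1738.57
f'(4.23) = -255.29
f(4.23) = -202.80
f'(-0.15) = -4.14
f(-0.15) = 4.03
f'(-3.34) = 421.87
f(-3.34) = -392.27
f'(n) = -5*(n/3 + 1/3)*(n - 2)*(2*n - 2) - 5*(n/3 + 1/3)*(n - 1)^2 - 5*(n - 2)*(n - 1)^2/3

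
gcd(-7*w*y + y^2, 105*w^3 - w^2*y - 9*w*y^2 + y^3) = -7*w + y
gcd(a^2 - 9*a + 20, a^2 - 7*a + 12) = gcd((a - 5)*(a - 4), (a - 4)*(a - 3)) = a - 4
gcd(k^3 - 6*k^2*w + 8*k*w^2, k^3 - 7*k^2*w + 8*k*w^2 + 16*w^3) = -k + 4*w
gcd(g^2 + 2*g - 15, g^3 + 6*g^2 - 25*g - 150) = g + 5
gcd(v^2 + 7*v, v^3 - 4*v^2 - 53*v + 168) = v + 7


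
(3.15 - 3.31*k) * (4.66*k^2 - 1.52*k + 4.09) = -15.4246*k^3 + 19.7102*k^2 - 18.3259*k + 12.8835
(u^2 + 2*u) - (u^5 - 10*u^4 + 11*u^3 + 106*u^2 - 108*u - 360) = -u^5 + 10*u^4 - 11*u^3 - 105*u^2 + 110*u + 360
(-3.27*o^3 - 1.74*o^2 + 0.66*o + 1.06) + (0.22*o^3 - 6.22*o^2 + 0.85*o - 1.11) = -3.05*o^3 - 7.96*o^2 + 1.51*o - 0.05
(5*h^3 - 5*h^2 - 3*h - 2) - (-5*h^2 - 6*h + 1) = 5*h^3 + 3*h - 3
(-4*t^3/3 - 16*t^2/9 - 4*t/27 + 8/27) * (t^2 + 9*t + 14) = -4*t^5/3 - 124*t^4/9 - 940*t^3/27 - 700*t^2/27 + 16*t/27 + 112/27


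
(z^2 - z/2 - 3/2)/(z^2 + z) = (z - 3/2)/z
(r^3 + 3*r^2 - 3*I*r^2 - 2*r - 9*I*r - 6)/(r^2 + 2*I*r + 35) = (r^3 + 3*r^2*(1 - I) - r*(2 + 9*I) - 6)/(r^2 + 2*I*r + 35)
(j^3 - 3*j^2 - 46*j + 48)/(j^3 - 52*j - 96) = (j - 1)/(j + 2)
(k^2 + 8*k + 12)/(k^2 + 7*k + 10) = (k + 6)/(k + 5)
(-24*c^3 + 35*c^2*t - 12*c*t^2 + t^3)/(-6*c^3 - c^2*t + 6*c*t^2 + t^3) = (24*c^2 - 11*c*t + t^2)/(6*c^2 + 7*c*t + t^2)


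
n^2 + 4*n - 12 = (n - 2)*(n + 6)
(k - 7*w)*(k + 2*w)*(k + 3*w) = k^3 - 2*k^2*w - 29*k*w^2 - 42*w^3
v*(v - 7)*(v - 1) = v^3 - 8*v^2 + 7*v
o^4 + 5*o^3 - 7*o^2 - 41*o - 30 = (o - 3)*(o + 1)*(o + 2)*(o + 5)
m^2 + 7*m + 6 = (m + 1)*(m + 6)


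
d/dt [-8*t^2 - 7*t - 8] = -16*t - 7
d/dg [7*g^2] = 14*g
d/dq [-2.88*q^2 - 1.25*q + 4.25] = -5.76*q - 1.25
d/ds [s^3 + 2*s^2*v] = s*(3*s + 4*v)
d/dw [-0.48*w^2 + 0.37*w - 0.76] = 0.37 - 0.96*w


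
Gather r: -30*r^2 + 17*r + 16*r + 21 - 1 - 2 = -30*r^2 + 33*r + 18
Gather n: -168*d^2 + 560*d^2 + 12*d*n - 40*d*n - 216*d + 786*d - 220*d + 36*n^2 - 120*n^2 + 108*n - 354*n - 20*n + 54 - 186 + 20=392*d^2 + 350*d - 84*n^2 + n*(-28*d - 266) - 112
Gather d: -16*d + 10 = 10 - 16*d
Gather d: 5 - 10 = -5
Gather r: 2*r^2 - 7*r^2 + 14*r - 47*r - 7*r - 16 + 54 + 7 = -5*r^2 - 40*r + 45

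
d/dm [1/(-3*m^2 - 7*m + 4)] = (6*m + 7)/(3*m^2 + 7*m - 4)^2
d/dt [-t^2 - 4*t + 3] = -2*t - 4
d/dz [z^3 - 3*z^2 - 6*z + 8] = 3*z^2 - 6*z - 6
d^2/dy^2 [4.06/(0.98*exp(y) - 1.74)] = (3.899224*exp(y) + 6.923112)*exp(y)/(0.98*exp(y) - 1.74)^3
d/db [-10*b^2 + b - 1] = 1 - 20*b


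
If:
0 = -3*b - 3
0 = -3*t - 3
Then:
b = -1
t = -1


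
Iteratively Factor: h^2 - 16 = (h - 4)*(h + 4)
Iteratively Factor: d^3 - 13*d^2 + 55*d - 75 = (d - 5)*(d^2 - 8*d + 15) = (d - 5)*(d - 3)*(d - 5)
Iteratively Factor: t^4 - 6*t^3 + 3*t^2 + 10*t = (t - 2)*(t^3 - 4*t^2 - 5*t) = (t - 5)*(t - 2)*(t^2 + t) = (t - 5)*(t - 2)*(t + 1)*(t)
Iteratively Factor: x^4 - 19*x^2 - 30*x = (x + 2)*(x^3 - 2*x^2 - 15*x) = (x - 5)*(x + 2)*(x^2 + 3*x) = (x - 5)*(x + 2)*(x + 3)*(x)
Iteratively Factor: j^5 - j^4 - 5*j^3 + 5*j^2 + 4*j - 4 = (j + 1)*(j^4 - 2*j^3 - 3*j^2 + 8*j - 4) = (j - 2)*(j + 1)*(j^3 - 3*j + 2) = (j - 2)*(j + 1)*(j + 2)*(j^2 - 2*j + 1) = (j - 2)*(j - 1)*(j + 1)*(j + 2)*(j - 1)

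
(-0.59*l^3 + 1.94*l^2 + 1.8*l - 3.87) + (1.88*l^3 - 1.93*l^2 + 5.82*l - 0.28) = 1.29*l^3 + 0.01*l^2 + 7.62*l - 4.15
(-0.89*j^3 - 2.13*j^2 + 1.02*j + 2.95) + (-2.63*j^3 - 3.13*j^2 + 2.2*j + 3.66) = -3.52*j^3 - 5.26*j^2 + 3.22*j + 6.61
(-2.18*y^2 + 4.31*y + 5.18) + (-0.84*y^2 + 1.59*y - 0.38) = -3.02*y^2 + 5.9*y + 4.8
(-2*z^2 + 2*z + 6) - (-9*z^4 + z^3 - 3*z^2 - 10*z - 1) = 9*z^4 - z^3 + z^2 + 12*z + 7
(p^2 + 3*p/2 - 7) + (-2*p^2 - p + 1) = -p^2 + p/2 - 6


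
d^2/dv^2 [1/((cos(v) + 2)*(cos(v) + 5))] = (-4*sin(v)^4 + 11*sin(v)^2 + 385*cos(v)/4 - 21*cos(3*v)/4 + 71)/((cos(v) + 2)^3*(cos(v) + 5)^3)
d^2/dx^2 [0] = 0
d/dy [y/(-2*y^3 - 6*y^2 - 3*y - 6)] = 2*(2*y^3 + 3*y^2 - 3)/(4*y^6 + 24*y^5 + 48*y^4 + 60*y^3 + 81*y^2 + 36*y + 36)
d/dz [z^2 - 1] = 2*z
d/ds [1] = 0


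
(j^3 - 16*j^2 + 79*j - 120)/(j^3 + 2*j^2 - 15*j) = (j^2 - 13*j + 40)/(j*(j + 5))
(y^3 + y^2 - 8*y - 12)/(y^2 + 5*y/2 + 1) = 2*(y^2 - y - 6)/(2*y + 1)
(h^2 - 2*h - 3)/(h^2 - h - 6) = (h + 1)/(h + 2)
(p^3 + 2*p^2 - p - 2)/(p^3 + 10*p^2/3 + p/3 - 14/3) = 3*(p + 1)/(3*p + 7)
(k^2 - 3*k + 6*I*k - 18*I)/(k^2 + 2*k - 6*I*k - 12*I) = (k^2 + k*(-3 + 6*I) - 18*I)/(k^2 + k*(2 - 6*I) - 12*I)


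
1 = 1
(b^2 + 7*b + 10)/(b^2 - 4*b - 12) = (b + 5)/(b - 6)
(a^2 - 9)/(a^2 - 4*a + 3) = (a + 3)/(a - 1)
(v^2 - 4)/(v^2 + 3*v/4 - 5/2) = 4*(v - 2)/(4*v - 5)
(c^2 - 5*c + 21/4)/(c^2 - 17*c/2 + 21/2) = (c - 7/2)/(c - 7)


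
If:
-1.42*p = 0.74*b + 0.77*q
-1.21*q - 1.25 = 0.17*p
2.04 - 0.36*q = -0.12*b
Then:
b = -26.70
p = 15.67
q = -3.23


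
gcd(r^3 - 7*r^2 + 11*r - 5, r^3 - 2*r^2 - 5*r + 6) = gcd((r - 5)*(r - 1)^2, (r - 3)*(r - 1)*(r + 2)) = r - 1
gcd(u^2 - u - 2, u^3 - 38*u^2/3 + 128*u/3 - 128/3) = u - 2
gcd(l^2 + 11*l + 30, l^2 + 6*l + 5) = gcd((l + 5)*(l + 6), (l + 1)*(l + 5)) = l + 5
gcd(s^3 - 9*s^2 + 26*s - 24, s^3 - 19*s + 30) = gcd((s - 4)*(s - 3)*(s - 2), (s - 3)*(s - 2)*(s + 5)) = s^2 - 5*s + 6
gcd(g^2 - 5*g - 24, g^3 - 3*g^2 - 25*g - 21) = g + 3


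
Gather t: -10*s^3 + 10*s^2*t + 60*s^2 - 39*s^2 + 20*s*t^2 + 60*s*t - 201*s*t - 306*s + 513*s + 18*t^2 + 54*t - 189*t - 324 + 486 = -10*s^3 + 21*s^2 + 207*s + t^2*(20*s + 18) + t*(10*s^2 - 141*s - 135) + 162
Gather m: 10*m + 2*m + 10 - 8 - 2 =12*m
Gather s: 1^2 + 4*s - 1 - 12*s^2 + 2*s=-12*s^2 + 6*s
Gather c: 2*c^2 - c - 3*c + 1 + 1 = 2*c^2 - 4*c + 2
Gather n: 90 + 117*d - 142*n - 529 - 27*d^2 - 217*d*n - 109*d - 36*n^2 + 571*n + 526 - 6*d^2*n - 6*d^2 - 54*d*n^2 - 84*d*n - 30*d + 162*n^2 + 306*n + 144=-33*d^2 - 22*d + n^2*(126 - 54*d) + n*(-6*d^2 - 301*d + 735) + 231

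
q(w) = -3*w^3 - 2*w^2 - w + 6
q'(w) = -9*w^2 - 4*w - 1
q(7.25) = -1249.61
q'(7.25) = -503.06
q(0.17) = 5.76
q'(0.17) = -1.94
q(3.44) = -143.23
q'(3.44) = -121.26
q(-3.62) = 125.72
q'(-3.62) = -104.46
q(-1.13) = 8.90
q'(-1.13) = -7.97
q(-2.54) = 44.80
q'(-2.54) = -48.90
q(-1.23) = 9.79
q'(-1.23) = -9.70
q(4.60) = -332.93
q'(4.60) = -209.84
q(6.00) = -720.00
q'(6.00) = -349.00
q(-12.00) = 4914.00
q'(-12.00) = -1249.00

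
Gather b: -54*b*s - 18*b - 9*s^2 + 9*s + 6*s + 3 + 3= b*(-54*s - 18) - 9*s^2 + 15*s + 6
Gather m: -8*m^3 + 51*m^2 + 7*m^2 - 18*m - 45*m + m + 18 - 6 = -8*m^3 + 58*m^2 - 62*m + 12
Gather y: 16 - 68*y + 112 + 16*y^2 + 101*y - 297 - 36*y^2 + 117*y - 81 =-20*y^2 + 150*y - 250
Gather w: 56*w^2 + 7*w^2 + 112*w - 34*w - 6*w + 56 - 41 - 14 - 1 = 63*w^2 + 72*w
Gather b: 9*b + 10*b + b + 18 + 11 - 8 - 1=20*b + 20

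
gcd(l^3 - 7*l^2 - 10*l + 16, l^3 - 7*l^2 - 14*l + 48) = l - 8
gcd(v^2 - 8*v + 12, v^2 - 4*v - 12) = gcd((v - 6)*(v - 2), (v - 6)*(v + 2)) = v - 6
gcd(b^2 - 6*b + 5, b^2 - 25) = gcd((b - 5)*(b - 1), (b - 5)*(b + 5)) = b - 5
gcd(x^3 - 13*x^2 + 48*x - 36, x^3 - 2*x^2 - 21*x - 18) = x - 6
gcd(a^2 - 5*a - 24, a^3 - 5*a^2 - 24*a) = a^2 - 5*a - 24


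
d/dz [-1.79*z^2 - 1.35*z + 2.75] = -3.58*z - 1.35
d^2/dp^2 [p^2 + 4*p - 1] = 2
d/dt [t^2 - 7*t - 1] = 2*t - 7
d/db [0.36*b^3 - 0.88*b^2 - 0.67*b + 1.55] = 1.08*b^2 - 1.76*b - 0.67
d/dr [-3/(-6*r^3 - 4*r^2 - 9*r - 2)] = 3*(-18*r^2 - 8*r - 9)/(6*r^3 + 4*r^2 + 9*r + 2)^2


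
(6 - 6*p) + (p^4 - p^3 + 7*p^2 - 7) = p^4 - p^3 + 7*p^2 - 6*p - 1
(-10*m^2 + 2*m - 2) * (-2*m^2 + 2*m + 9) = 20*m^4 - 24*m^3 - 82*m^2 + 14*m - 18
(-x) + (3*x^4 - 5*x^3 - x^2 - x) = 3*x^4 - 5*x^3 - x^2 - 2*x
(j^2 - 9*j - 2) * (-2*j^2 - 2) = -2*j^4 + 18*j^3 + 2*j^2 + 18*j + 4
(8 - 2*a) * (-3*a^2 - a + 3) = 6*a^3 - 22*a^2 - 14*a + 24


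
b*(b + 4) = b^2 + 4*b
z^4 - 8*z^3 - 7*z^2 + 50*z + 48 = (z - 8)*(z - 3)*(z + 1)*(z + 2)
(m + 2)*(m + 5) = m^2 + 7*m + 10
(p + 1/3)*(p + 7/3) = p^2 + 8*p/3 + 7/9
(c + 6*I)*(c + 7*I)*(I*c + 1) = I*c^3 - 12*c^2 - 29*I*c - 42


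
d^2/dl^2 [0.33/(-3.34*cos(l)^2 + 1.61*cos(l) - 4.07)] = (14.725392*(1 - cos(l)^2)^2 - 5.323626*cos(l)^3 - 9.725727*cos(l)^2 + 12.809643*cos(l) - 7.46427)/(3.34*cos(l)^2 - 1.61*cos(l) + 4.07)^3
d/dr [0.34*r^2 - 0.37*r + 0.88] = 0.68*r - 0.37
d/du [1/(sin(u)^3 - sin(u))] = (-2/cos(u)^2 + sin(u)^(-2))/cos(u)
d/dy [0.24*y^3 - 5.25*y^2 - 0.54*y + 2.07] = 0.72*y^2 - 10.5*y - 0.54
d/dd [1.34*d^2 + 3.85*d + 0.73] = 2.68*d + 3.85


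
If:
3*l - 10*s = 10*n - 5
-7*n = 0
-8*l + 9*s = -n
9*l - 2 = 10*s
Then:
No Solution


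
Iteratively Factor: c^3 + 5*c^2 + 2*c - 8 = (c + 4)*(c^2 + c - 2) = (c - 1)*(c + 4)*(c + 2)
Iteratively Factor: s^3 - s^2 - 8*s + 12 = (s - 2)*(s^2 + s - 6) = (s - 2)*(s + 3)*(s - 2)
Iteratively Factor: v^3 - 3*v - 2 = (v + 1)*(v^2 - v - 2) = (v + 1)^2*(v - 2)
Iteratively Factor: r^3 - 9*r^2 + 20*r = (r - 4)*(r^2 - 5*r) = (r - 5)*(r - 4)*(r)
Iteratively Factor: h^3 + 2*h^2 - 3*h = (h)*(h^2 + 2*h - 3) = h*(h - 1)*(h + 3)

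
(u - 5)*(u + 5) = u^2 - 25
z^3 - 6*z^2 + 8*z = z*(z - 4)*(z - 2)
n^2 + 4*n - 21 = (n - 3)*(n + 7)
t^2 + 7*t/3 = t*(t + 7/3)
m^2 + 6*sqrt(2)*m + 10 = (m + sqrt(2))*(m + 5*sqrt(2))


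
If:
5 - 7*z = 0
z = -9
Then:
No Solution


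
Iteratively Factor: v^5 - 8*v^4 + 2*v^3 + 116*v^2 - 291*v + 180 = (v + 4)*(v^4 - 12*v^3 + 50*v^2 - 84*v + 45) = (v - 3)*(v + 4)*(v^3 - 9*v^2 + 23*v - 15) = (v - 5)*(v - 3)*(v + 4)*(v^2 - 4*v + 3) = (v - 5)*(v - 3)*(v - 1)*(v + 4)*(v - 3)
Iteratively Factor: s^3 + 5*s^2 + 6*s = (s + 3)*(s^2 + 2*s) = (s + 2)*(s + 3)*(s)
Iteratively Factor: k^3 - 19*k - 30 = (k + 2)*(k^2 - 2*k - 15) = (k + 2)*(k + 3)*(k - 5)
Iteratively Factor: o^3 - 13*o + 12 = (o - 3)*(o^2 + 3*o - 4) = (o - 3)*(o + 4)*(o - 1)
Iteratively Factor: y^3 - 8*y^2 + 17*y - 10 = (y - 1)*(y^2 - 7*y + 10) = (y - 5)*(y - 1)*(y - 2)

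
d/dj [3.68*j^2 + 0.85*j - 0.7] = 7.36*j + 0.85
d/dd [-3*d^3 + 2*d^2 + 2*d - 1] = -9*d^2 + 4*d + 2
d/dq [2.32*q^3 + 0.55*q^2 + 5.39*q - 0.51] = 6.96*q^2 + 1.1*q + 5.39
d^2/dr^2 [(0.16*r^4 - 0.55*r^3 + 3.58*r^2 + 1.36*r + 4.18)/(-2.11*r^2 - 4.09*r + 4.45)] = (-1.424672*r^6 - 8.28470399999999*r^5 - 7.04505599999999*r^4 + 125.003012*r^3 - 411.427578*r^2 - 227.707962*r - 409.634396)/(9.393931*r^6 + 54.627267*r^5 + 46.453338*r^4 - 162.000401*r^3 - 97.97031*r^2 + 242.976675*r - 88.121125)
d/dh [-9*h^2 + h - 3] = 1 - 18*h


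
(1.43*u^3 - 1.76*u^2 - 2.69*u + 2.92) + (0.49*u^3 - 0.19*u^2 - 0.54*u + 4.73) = 1.92*u^3 - 1.95*u^2 - 3.23*u + 7.65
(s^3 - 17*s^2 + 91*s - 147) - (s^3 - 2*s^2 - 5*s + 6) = -15*s^2 + 96*s - 153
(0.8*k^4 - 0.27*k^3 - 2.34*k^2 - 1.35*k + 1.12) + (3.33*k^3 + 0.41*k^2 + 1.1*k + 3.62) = 0.8*k^4 + 3.06*k^3 - 1.93*k^2 - 0.25*k + 4.74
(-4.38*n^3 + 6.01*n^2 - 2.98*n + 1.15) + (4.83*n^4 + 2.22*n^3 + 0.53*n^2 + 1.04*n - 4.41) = 4.83*n^4 - 2.16*n^3 + 6.54*n^2 - 1.94*n - 3.26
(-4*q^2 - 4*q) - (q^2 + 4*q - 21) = -5*q^2 - 8*q + 21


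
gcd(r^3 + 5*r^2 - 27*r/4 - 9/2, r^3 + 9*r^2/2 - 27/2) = r - 3/2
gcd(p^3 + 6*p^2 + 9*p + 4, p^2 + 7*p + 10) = 1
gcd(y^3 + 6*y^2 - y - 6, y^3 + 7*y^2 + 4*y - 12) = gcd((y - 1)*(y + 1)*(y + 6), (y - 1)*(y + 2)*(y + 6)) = y^2 + 5*y - 6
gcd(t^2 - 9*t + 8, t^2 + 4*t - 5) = t - 1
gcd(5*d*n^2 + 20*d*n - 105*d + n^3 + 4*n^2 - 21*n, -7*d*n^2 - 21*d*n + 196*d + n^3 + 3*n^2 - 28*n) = n + 7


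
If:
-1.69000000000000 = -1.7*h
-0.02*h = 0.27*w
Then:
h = 0.99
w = -0.07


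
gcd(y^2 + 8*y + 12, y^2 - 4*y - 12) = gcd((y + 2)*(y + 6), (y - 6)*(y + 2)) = y + 2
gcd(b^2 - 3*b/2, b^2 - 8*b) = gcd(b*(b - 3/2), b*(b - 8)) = b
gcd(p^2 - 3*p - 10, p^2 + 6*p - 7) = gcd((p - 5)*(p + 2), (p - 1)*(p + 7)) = 1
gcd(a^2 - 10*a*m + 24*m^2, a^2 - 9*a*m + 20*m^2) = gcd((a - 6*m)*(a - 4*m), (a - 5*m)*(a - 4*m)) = a - 4*m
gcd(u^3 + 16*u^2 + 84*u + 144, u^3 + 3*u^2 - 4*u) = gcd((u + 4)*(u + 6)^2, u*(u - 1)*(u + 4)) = u + 4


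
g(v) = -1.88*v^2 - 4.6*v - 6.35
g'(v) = -3.76*v - 4.6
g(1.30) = -15.51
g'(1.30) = -9.49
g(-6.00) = -46.43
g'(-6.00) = 17.96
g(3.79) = -50.79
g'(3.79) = -18.85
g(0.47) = -8.93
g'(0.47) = -6.37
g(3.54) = -46.19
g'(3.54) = -17.91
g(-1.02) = -3.61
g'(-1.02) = -0.76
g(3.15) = -39.49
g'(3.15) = -16.44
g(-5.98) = -46.07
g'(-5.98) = 17.88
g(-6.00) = -46.43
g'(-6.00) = 17.96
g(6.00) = -101.63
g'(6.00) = -27.16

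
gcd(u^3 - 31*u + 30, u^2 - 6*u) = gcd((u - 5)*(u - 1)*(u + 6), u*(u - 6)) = 1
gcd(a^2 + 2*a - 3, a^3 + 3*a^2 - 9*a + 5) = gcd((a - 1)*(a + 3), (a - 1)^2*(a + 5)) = a - 1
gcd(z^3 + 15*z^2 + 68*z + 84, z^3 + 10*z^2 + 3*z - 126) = z^2 + 13*z + 42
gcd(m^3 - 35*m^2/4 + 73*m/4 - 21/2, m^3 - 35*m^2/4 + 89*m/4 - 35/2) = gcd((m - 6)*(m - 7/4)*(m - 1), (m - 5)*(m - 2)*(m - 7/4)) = m - 7/4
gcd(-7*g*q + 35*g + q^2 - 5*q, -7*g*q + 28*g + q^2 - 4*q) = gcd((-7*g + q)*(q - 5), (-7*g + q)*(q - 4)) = -7*g + q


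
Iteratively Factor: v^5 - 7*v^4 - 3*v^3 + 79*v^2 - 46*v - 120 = (v - 5)*(v^4 - 2*v^3 - 13*v^2 + 14*v + 24) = (v - 5)*(v - 2)*(v^3 - 13*v - 12) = (v - 5)*(v - 2)*(v + 1)*(v^2 - v - 12) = (v - 5)*(v - 4)*(v - 2)*(v + 1)*(v + 3)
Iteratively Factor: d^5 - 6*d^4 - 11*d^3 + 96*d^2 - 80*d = (d)*(d^4 - 6*d^3 - 11*d^2 + 96*d - 80) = d*(d - 5)*(d^3 - d^2 - 16*d + 16) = d*(d - 5)*(d - 1)*(d^2 - 16) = d*(d - 5)*(d - 1)*(d + 4)*(d - 4)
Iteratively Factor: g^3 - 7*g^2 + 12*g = (g - 3)*(g^2 - 4*g) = g*(g - 3)*(g - 4)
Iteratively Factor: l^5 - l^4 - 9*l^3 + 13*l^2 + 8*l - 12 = (l - 2)*(l^4 + l^3 - 7*l^2 - l + 6) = (l - 2)^2*(l^3 + 3*l^2 - l - 3) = (l - 2)^2*(l - 1)*(l^2 + 4*l + 3) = (l - 2)^2*(l - 1)*(l + 3)*(l + 1)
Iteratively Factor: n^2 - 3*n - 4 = (n + 1)*(n - 4)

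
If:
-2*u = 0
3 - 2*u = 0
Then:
No Solution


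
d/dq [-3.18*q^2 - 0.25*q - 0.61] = -6.36*q - 0.25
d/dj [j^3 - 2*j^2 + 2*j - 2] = 3*j^2 - 4*j + 2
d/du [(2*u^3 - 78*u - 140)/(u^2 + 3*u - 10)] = 2*(u^2 - 4*u + 24)/(u^2 - 4*u + 4)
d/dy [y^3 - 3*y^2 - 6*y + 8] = 3*y^2 - 6*y - 6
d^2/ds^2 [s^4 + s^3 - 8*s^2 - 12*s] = 12*s^2 + 6*s - 16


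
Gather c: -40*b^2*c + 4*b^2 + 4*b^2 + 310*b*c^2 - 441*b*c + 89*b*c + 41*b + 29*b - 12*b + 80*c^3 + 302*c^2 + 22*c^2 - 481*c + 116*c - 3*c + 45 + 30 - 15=8*b^2 + 58*b + 80*c^3 + c^2*(310*b + 324) + c*(-40*b^2 - 352*b - 368) + 60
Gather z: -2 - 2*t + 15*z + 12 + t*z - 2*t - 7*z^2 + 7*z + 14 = -4*t - 7*z^2 + z*(t + 22) + 24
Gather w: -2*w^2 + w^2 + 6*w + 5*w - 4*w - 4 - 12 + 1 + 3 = -w^2 + 7*w - 12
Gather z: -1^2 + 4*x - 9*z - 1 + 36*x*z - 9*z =4*x + z*(36*x - 18) - 2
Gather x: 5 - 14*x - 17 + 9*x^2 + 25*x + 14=9*x^2 + 11*x + 2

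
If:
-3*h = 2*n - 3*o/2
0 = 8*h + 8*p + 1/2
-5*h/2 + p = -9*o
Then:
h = -p - 1/16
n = 29*p/24 + 31/384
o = -7*p/18 - 5/288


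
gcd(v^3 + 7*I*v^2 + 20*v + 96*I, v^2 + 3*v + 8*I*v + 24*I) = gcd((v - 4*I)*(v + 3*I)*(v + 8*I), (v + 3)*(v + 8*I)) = v + 8*I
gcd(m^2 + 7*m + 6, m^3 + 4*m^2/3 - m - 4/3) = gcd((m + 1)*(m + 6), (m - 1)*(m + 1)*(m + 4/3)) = m + 1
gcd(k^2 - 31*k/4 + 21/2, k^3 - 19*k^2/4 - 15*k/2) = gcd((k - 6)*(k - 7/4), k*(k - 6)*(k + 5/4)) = k - 6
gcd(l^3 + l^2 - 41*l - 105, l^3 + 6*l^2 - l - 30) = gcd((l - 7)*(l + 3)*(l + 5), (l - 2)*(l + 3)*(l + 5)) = l^2 + 8*l + 15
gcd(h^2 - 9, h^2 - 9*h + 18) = h - 3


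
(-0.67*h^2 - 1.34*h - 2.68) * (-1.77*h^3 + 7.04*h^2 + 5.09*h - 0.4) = 1.1859*h^5 - 2.345*h^4 - 8.1003*h^3 - 25.4198*h^2 - 13.1052*h + 1.072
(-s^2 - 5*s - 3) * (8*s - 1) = -8*s^3 - 39*s^2 - 19*s + 3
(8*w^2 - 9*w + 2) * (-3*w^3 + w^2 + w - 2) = -24*w^5 + 35*w^4 - 7*w^3 - 23*w^2 + 20*w - 4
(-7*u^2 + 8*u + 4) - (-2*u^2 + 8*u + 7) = -5*u^2 - 3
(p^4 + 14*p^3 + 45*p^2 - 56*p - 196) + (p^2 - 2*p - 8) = p^4 + 14*p^3 + 46*p^2 - 58*p - 204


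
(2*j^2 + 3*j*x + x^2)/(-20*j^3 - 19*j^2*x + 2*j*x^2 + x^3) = (2*j + x)/(-20*j^2 + j*x + x^2)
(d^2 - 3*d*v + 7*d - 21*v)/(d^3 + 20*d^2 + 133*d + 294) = (d - 3*v)/(d^2 + 13*d + 42)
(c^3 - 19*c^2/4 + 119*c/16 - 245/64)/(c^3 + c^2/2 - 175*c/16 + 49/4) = (c - 5/4)/(c + 4)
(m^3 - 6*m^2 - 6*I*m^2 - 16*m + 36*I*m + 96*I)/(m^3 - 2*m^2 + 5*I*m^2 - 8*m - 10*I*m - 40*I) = (m^2 + m*(-8 - 6*I) + 48*I)/(m^2 + m*(-4 + 5*I) - 20*I)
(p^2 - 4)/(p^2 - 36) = (p^2 - 4)/(p^2 - 36)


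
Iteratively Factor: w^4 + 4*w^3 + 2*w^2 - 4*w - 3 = (w + 1)*(w^3 + 3*w^2 - w - 3) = (w + 1)*(w + 3)*(w^2 - 1) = (w - 1)*(w + 1)*(w + 3)*(w + 1)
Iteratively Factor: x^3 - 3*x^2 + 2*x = (x - 2)*(x^2 - x) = x*(x - 2)*(x - 1)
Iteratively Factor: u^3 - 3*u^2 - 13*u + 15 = (u - 5)*(u^2 + 2*u - 3) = (u - 5)*(u - 1)*(u + 3)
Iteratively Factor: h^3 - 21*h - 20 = (h - 5)*(h^2 + 5*h + 4) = (h - 5)*(h + 1)*(h + 4)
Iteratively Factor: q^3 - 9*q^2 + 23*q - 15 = (q - 5)*(q^2 - 4*q + 3) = (q - 5)*(q - 1)*(q - 3)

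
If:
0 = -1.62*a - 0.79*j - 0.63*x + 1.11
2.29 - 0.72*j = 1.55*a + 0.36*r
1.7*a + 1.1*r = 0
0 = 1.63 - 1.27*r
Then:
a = -0.83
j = 4.33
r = 1.28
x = -1.53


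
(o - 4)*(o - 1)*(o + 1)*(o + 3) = o^4 - o^3 - 13*o^2 + o + 12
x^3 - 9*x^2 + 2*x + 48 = (x - 8)*(x - 3)*(x + 2)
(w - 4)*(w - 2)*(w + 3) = w^3 - 3*w^2 - 10*w + 24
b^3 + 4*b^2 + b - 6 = (b - 1)*(b + 2)*(b + 3)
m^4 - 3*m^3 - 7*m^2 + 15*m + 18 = (m - 3)^2*(m + 1)*(m + 2)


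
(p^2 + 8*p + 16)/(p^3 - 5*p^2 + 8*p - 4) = (p^2 + 8*p + 16)/(p^3 - 5*p^2 + 8*p - 4)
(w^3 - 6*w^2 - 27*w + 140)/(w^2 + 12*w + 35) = (w^2 - 11*w + 28)/(w + 7)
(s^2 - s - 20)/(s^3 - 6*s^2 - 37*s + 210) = (s + 4)/(s^2 - s - 42)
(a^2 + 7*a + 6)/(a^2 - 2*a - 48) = (a + 1)/(a - 8)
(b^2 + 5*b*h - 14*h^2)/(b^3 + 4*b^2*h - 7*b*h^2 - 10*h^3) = (b + 7*h)/(b^2 + 6*b*h + 5*h^2)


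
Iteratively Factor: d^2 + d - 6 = (d - 2)*(d + 3)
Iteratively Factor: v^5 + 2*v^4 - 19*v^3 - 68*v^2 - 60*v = (v + 3)*(v^4 - v^3 - 16*v^2 - 20*v) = (v + 2)*(v + 3)*(v^3 - 3*v^2 - 10*v) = (v - 5)*(v + 2)*(v + 3)*(v^2 + 2*v) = (v - 5)*(v + 2)^2*(v + 3)*(v)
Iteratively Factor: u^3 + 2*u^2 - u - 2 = (u + 1)*(u^2 + u - 2) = (u - 1)*(u + 1)*(u + 2)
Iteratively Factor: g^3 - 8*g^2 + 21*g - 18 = (g - 3)*(g^2 - 5*g + 6) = (g - 3)^2*(g - 2)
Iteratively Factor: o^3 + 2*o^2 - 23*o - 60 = (o + 4)*(o^2 - 2*o - 15) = (o - 5)*(o + 4)*(o + 3)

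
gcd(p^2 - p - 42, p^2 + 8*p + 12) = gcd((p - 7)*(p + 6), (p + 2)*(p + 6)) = p + 6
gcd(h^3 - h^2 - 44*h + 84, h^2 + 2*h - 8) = h - 2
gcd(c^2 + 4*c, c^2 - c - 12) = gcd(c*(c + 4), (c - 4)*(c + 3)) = 1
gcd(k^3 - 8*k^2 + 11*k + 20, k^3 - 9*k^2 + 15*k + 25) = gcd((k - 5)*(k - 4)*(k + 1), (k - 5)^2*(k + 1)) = k^2 - 4*k - 5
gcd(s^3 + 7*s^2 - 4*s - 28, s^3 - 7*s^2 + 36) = s + 2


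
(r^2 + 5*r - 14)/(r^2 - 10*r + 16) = (r + 7)/(r - 8)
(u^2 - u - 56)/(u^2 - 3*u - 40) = (u + 7)/(u + 5)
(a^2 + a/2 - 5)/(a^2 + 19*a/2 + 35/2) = (a - 2)/(a + 7)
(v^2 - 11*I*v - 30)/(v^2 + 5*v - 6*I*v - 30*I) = (v - 5*I)/(v + 5)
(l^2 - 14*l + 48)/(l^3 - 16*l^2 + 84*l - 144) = (l - 8)/(l^2 - 10*l + 24)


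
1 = 1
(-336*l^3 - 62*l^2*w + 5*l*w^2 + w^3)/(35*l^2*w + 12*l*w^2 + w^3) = (-48*l^2 - 2*l*w + w^2)/(w*(5*l + w))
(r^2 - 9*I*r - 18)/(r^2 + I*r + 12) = (r - 6*I)/(r + 4*I)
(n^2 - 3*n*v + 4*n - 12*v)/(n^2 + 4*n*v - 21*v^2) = (n + 4)/(n + 7*v)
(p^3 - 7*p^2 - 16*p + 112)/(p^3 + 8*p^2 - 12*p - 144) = (p^2 - 3*p - 28)/(p^2 + 12*p + 36)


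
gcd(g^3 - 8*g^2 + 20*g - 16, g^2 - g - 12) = g - 4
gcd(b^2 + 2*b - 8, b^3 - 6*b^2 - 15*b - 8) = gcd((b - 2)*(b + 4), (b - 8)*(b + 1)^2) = 1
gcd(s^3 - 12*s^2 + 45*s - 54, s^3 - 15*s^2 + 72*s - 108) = s^2 - 9*s + 18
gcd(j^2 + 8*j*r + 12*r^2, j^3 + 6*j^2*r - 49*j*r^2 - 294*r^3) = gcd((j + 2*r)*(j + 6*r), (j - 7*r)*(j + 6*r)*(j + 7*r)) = j + 6*r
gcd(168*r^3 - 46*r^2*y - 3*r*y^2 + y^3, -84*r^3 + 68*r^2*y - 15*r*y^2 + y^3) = -6*r + y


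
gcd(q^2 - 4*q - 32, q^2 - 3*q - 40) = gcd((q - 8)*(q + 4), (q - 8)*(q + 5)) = q - 8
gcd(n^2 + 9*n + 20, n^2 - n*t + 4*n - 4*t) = n + 4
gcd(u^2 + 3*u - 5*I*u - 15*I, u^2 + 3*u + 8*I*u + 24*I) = u + 3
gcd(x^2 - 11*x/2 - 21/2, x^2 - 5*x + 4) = 1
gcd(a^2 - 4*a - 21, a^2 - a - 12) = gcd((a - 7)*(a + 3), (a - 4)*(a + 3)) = a + 3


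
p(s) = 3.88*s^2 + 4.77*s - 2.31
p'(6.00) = 51.33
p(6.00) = 165.99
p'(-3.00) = -18.51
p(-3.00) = 18.30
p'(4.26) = 37.83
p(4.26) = 88.42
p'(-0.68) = -0.51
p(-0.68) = -3.76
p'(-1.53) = -7.10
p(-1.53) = -0.53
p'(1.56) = 16.88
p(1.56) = 14.57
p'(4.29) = 38.06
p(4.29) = 89.56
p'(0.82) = 11.13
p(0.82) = 4.21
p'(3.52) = 32.09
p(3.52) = 62.56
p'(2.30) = 22.62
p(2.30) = 29.19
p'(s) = 7.76*s + 4.77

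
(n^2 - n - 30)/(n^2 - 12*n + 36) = (n + 5)/(n - 6)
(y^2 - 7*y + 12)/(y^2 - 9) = (y - 4)/(y + 3)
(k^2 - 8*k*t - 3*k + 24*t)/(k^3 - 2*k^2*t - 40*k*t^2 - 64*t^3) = (k - 3)/(k^2 + 6*k*t + 8*t^2)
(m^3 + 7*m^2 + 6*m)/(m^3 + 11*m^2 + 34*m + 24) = m/(m + 4)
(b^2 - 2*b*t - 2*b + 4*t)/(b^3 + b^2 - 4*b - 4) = (b - 2*t)/(b^2 + 3*b + 2)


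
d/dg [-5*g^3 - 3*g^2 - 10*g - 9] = -15*g^2 - 6*g - 10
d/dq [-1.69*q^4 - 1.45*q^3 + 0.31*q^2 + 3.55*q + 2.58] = -6.76*q^3 - 4.35*q^2 + 0.62*q + 3.55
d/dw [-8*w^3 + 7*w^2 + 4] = 2*w*(7 - 12*w)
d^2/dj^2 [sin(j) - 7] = -sin(j)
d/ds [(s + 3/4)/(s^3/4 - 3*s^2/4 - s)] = (-8*s^3 + 3*s^2 + 18*s + 12)/(s^2*(s^4 - 6*s^3 + s^2 + 24*s + 16))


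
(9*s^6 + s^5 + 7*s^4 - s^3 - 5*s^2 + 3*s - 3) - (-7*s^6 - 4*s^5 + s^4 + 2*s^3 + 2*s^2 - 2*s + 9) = 16*s^6 + 5*s^5 + 6*s^4 - 3*s^3 - 7*s^2 + 5*s - 12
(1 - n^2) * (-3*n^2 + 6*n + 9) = 3*n^4 - 6*n^3 - 12*n^2 + 6*n + 9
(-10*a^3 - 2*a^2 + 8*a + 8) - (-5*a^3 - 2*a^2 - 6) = -5*a^3 + 8*a + 14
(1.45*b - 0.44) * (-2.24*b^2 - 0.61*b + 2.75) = -3.248*b^3 + 0.1011*b^2 + 4.2559*b - 1.21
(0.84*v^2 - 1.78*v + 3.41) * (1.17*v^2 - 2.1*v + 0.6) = 0.9828*v^4 - 3.8466*v^3 + 8.2317*v^2 - 8.229*v + 2.046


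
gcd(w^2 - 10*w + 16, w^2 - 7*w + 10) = w - 2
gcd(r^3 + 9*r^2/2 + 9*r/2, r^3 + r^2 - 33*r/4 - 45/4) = r + 3/2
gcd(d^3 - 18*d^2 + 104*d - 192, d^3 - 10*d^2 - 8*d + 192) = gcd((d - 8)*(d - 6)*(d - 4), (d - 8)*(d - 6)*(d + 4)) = d^2 - 14*d + 48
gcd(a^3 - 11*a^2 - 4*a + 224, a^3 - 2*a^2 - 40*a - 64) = a^2 - 4*a - 32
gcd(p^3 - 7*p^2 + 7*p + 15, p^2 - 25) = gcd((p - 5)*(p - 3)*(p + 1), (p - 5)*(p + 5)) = p - 5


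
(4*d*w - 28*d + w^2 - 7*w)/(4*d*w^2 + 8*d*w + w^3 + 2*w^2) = (w - 7)/(w*(w + 2))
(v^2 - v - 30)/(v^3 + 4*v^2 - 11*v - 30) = (v - 6)/(v^2 - v - 6)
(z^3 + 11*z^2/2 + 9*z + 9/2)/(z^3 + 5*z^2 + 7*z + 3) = (z + 3/2)/(z + 1)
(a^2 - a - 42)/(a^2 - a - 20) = (-a^2 + a + 42)/(-a^2 + a + 20)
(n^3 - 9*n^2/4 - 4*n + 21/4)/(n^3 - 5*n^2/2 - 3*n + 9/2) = (4*n + 7)/(2*(2*n + 3))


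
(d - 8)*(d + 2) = d^2 - 6*d - 16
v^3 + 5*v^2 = v^2*(v + 5)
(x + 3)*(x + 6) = x^2 + 9*x + 18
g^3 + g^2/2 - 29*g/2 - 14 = (g - 4)*(g + 1)*(g + 7/2)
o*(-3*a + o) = -3*a*o + o^2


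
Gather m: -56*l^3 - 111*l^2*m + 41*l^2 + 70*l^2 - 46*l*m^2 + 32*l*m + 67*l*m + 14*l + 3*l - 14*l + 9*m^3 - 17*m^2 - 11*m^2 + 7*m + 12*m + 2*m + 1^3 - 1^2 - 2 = -56*l^3 + 111*l^2 + 3*l + 9*m^3 + m^2*(-46*l - 28) + m*(-111*l^2 + 99*l + 21) - 2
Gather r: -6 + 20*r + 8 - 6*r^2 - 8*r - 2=-6*r^2 + 12*r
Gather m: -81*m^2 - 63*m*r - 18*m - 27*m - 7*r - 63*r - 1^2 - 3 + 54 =-81*m^2 + m*(-63*r - 45) - 70*r + 50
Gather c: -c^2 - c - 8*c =-c^2 - 9*c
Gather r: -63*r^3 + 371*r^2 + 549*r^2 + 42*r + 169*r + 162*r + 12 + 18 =-63*r^3 + 920*r^2 + 373*r + 30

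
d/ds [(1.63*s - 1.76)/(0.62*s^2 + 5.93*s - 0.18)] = (-1.0106*s^2 + 2.1824*s + 10.1434)/(0.3844*s^4 + 7.3532*s^3 + 34.9417*s^2 - 2.1348*s + 0.0324)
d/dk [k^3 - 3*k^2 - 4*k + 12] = 3*k^2 - 6*k - 4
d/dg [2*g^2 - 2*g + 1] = 4*g - 2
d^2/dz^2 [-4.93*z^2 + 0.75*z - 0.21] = -9.86000000000000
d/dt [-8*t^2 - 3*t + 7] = -16*t - 3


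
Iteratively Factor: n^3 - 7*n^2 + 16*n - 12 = (n - 2)*(n^2 - 5*n + 6) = (n - 3)*(n - 2)*(n - 2)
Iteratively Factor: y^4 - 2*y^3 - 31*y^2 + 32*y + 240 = (y + 4)*(y^3 - 6*y^2 - 7*y + 60) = (y - 5)*(y + 4)*(y^2 - y - 12) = (y - 5)*(y + 3)*(y + 4)*(y - 4)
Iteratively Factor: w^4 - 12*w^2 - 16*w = (w - 4)*(w^3 + 4*w^2 + 4*w) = (w - 4)*(w + 2)*(w^2 + 2*w) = (w - 4)*(w + 2)^2*(w)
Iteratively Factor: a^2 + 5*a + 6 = (a + 3)*(a + 2)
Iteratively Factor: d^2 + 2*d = (d)*(d + 2)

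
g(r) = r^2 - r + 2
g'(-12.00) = -25.00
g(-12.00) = 158.00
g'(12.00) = 23.00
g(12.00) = 134.00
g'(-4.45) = -9.90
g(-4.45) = 26.25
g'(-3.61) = -8.22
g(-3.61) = 18.64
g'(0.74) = 0.48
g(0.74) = 1.81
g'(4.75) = 8.50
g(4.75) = 19.81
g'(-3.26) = -7.52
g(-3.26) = 15.89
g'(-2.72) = -6.44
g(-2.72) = 12.12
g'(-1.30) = -3.60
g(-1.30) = 4.99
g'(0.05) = -0.90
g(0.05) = 1.95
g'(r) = 2*r - 1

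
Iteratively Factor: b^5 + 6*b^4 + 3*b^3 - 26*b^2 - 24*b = (b)*(b^4 + 6*b^3 + 3*b^2 - 26*b - 24) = b*(b + 3)*(b^3 + 3*b^2 - 6*b - 8) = b*(b + 3)*(b + 4)*(b^2 - b - 2) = b*(b + 1)*(b + 3)*(b + 4)*(b - 2)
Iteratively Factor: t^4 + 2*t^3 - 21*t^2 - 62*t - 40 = (t + 1)*(t^3 + t^2 - 22*t - 40) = (t - 5)*(t + 1)*(t^2 + 6*t + 8) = (t - 5)*(t + 1)*(t + 2)*(t + 4)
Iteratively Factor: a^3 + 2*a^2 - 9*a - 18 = (a + 2)*(a^2 - 9) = (a + 2)*(a + 3)*(a - 3)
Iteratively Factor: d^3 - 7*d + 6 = (d - 2)*(d^2 + 2*d - 3) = (d - 2)*(d + 3)*(d - 1)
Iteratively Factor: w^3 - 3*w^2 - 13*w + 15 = (w - 5)*(w^2 + 2*w - 3) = (w - 5)*(w + 3)*(w - 1)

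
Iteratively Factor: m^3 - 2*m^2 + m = (m - 1)*(m^2 - m) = m*(m - 1)*(m - 1)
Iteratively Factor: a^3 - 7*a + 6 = (a - 1)*(a^2 + a - 6) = (a - 2)*(a - 1)*(a + 3)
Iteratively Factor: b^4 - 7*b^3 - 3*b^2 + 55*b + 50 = (b + 2)*(b^3 - 9*b^2 + 15*b + 25) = (b - 5)*(b + 2)*(b^2 - 4*b - 5) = (b - 5)*(b + 1)*(b + 2)*(b - 5)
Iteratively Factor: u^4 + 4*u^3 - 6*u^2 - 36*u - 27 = (u + 3)*(u^3 + u^2 - 9*u - 9) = (u + 1)*(u + 3)*(u^2 - 9) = (u + 1)*(u + 3)^2*(u - 3)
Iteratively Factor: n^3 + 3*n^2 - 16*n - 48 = (n + 4)*(n^2 - n - 12) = (n - 4)*(n + 4)*(n + 3)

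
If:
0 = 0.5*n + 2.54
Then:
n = -5.08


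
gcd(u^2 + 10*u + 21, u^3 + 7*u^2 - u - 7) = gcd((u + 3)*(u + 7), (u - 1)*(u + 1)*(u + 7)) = u + 7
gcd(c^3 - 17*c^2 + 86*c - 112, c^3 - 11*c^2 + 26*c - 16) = c^2 - 10*c + 16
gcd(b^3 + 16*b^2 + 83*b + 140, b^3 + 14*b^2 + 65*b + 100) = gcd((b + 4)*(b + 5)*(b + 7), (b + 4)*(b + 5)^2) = b^2 + 9*b + 20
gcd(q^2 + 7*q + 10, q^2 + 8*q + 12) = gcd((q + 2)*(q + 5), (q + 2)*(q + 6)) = q + 2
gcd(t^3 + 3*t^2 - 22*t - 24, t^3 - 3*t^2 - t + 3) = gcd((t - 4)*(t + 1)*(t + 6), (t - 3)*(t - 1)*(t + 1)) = t + 1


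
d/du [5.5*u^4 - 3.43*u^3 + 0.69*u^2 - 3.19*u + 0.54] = 22.0*u^3 - 10.29*u^2 + 1.38*u - 3.19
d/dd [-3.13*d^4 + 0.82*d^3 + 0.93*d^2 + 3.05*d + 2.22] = -12.52*d^3 + 2.46*d^2 + 1.86*d + 3.05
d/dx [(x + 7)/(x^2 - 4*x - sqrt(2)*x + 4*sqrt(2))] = (x^2 - 4*x - sqrt(2)*x + (x + 7)*(-2*x + sqrt(2) + 4) + 4*sqrt(2))/(x^2 - 4*x - sqrt(2)*x + 4*sqrt(2))^2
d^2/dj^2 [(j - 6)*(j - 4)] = 2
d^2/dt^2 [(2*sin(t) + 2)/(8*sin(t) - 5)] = 26*(-8*sin(t)^2 - 5*sin(t) + 16)/(8*sin(t) - 5)^3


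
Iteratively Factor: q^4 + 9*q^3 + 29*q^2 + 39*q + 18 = (q + 3)*(q^3 + 6*q^2 + 11*q + 6) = (q + 1)*(q + 3)*(q^2 + 5*q + 6) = (q + 1)*(q + 3)^2*(q + 2)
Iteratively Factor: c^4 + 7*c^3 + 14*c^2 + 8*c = (c)*(c^3 + 7*c^2 + 14*c + 8) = c*(c + 4)*(c^2 + 3*c + 2) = c*(c + 1)*(c + 4)*(c + 2)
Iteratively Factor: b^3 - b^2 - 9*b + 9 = (b - 1)*(b^2 - 9) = (b - 3)*(b - 1)*(b + 3)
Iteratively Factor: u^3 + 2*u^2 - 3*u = (u - 1)*(u^2 + 3*u) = u*(u - 1)*(u + 3)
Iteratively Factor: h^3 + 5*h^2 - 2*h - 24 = (h + 3)*(h^2 + 2*h - 8) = (h + 3)*(h + 4)*(h - 2)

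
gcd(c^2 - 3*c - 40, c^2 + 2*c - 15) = c + 5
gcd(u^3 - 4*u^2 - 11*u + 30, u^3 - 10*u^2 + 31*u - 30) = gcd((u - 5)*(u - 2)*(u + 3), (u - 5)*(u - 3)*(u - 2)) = u^2 - 7*u + 10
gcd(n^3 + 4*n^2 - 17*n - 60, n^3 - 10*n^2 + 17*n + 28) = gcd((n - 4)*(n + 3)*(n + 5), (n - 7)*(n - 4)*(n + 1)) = n - 4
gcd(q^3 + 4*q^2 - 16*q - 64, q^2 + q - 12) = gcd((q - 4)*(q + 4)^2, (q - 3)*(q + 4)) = q + 4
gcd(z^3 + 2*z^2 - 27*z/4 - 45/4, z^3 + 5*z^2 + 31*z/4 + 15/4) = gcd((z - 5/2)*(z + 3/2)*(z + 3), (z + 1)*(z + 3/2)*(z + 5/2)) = z + 3/2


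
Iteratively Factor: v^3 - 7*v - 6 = (v + 1)*(v^2 - v - 6) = (v - 3)*(v + 1)*(v + 2)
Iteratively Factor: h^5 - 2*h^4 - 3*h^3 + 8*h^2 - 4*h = (h + 2)*(h^4 - 4*h^3 + 5*h^2 - 2*h) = (h - 1)*(h + 2)*(h^3 - 3*h^2 + 2*h) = (h - 2)*(h - 1)*(h + 2)*(h^2 - h) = h*(h - 2)*(h - 1)*(h + 2)*(h - 1)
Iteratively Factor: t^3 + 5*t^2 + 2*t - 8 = (t - 1)*(t^2 + 6*t + 8) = (t - 1)*(t + 4)*(t + 2)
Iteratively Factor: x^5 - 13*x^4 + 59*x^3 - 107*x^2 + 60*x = (x - 3)*(x^4 - 10*x^3 + 29*x^2 - 20*x) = (x - 3)*(x - 1)*(x^3 - 9*x^2 + 20*x) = (x - 4)*(x - 3)*(x - 1)*(x^2 - 5*x) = (x - 5)*(x - 4)*(x - 3)*(x - 1)*(x)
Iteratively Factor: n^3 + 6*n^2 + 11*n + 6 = (n + 2)*(n^2 + 4*n + 3) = (n + 1)*(n + 2)*(n + 3)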